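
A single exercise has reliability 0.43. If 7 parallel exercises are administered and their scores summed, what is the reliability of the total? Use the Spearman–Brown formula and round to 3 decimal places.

0.841

ρ_k = kρ / (1 + (k−1)ρ) = 7·0.43 / (1 + 6·0.43) = 3.010 / 3.580 = 0.841.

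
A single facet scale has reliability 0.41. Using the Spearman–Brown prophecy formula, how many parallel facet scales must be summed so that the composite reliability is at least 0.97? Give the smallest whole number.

k ≥ ρ*(1−ρ₁)/(ρ₁(1−ρ*)) = 0.97·0.59 / (0.41·0.03) = 46.528.
Smallest integer k = 47.

47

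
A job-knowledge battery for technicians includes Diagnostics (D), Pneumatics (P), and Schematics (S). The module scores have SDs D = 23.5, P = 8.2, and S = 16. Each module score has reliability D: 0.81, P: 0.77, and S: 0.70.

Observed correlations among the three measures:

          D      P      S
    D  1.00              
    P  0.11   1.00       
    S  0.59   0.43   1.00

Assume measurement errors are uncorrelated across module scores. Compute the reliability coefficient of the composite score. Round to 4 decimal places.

0.8663

Var(D+P+S) = 23.5² + 8.2² + 16² + 2·[23.5·8.2·0.11 + 23.5·16·0.59 + 8.2·16·0.43] = 875.49 + 598.906 = 1474.4.
Under uncorrelated errors the observed covariances equal the true-score covariances, so only the own-variance terms attenuate.
True-score variance = [23.5²·0.81 + 8.2²·0.77 + 16²·0.70] + 598.906 = 678.297 + 598.906 = 1277.2.
Reliability = 1277.2 / 1474.4 = 0.8663.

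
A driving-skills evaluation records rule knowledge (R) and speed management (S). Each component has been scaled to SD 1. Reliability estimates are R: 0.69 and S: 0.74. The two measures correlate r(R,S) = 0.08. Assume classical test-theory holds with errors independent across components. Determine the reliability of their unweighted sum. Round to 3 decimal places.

Var(R+S) = 2 + 2·[0.08] = 2 + 0.16 = 2.16.
With uncorrelated errors the cross-covariances are all true-score covariance, so they carry over unchanged; only the diagonal terms shrink to ρᵢσᵢ².
True-score variance = [0.69 + 0.74] + 0.16 = 1.43 + 0.16 = 1.59.
Reliability = 1.59 / 2.16 = 0.736.

0.736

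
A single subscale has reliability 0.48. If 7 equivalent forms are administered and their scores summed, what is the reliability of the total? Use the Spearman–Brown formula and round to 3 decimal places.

0.866

ρ_k = kρ / (1 + (k−1)ρ) = 7·0.48 / (1 + 6·0.48) = 3.360 / 3.880 = 0.866.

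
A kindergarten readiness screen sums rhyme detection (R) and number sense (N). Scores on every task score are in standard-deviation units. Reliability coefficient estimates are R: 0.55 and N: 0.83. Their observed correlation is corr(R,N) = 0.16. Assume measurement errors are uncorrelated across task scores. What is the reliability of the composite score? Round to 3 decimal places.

0.733

Var(R+N) = 2 + 2·[0.16] = 2 + 0.32 = 2.32.
Under uncorrelated errors the observed covariances equal the true-score covariances, so only the own-variance terms attenuate.
True-score variance = [0.55 + 0.83] + 0.32 = 1.38 + 0.32 = 1.7.
Reliability = 1.7 / 2.32 = 0.733.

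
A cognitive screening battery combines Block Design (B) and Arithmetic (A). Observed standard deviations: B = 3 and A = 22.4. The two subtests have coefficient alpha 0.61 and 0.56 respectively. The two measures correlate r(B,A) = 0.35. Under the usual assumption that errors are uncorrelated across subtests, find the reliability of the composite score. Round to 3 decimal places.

Var(B+A) = 3² + 22.4² + 2·[3·22.4·0.35] = 510.76 + 47.04 = 557.8.
Because errors are independent across components, Cov(Tᵢ,Tⱼ) = Cov(Xᵢ,Xⱼ); the off-diagonal part of the true-score variance is the same as above.
True-score variance = [3²·0.61 + 22.4²·0.56] + 47.04 = 286.476 + 47.04 = 333.516.
Reliability = 333.516 / 557.8 = 0.598.

0.598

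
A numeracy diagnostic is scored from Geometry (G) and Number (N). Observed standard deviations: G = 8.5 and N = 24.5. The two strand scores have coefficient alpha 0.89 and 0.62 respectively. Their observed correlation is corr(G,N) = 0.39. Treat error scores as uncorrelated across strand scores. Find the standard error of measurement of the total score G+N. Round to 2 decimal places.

15.36

Var(total) = 672.5 + 162.435 = 834.935.
True-score variance = 436.457 + 162.435 = 598.892, so reliability = 0.7173.
Error variance = 834.935 − 598.892 = 236.043; SEM = √236.043 = 15.36.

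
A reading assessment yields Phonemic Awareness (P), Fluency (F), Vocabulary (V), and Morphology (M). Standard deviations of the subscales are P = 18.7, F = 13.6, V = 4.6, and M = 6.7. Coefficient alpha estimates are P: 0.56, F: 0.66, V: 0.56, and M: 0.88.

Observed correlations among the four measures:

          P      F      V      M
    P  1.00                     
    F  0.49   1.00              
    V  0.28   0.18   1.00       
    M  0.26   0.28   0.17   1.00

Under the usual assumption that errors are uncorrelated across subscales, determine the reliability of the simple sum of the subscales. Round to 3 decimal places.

Var(P+F+V+M) = 18.7² + 13.6² + 4.6² + 6.7² + 2·[18.7·13.6·0.49 + 18.7·4.6·0.28 + 18.7·6.7·0.26 + 13.6·4.6·0.18 + 13.6·6.7·0.28 + 4.6·6.7·0.17] = 600.7 + 446.583 = 1047.28.
Because errors are independent across components, Cov(Tᵢ,Tⱼ) = Cov(Xᵢ,Xⱼ); the off-diagonal part of the true-score variance is the same as above.
True-score variance = [18.7²·0.56 + 13.6²·0.66 + 4.6²·0.56 + 6.7²·0.88] + 446.583 = 369.253 + 446.583 = 815.836.
Reliability = 815.836 / 1047.28 = 0.779.

0.779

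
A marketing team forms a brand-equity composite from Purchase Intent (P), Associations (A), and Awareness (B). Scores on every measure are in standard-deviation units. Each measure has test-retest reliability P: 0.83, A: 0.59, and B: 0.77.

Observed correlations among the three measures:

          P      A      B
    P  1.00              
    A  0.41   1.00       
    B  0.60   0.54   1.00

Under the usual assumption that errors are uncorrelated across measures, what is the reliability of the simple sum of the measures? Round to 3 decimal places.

Var(P+A+B) = 3 + 2·[0.41 + 0.60 + 0.54] = 3 + 3.1 = 6.1.
With uncorrelated errors the cross-covariances are all true-score covariance, so they carry over unchanged; only the diagonal terms shrink to ρᵢσᵢ².
True-score variance = [0.83 + 0.59 + 0.77] + 3.1 = 2.19 + 3.1 = 5.29.
Reliability = 5.29 / 6.1 = 0.867.

0.867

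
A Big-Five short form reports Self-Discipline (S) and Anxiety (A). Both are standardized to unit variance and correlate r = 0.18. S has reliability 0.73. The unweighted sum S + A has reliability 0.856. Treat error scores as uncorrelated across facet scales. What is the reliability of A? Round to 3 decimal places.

Var(S+A) = 2 + 2·0.18 = 2.360.
True-score variance = ρ_S + ρ_A + 2·0.18, so 0.856 = (0.73 + ρ_A + 0.36) / 2.360.
ρ_A = 0.856·2.360 − 0.73 − 0.36 = 0.930.

0.930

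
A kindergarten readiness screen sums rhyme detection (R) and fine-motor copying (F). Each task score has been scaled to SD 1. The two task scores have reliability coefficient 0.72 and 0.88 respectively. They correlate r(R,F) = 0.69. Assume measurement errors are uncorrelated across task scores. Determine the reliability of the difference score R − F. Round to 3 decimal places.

Var(R−F) = 1 + 1 − 2·0.69 = 2 − 1.38 = 0.62.
Under uncorrelated errors the observed covariances equal the true-score covariances, so only the own-variance terms attenuate.
True-score variance = [0.72 + 0.88] − 1.38 = 1.6 − 1.38 = 0.22.
Reliability = 0.22 / 0.62 = 0.355.

0.355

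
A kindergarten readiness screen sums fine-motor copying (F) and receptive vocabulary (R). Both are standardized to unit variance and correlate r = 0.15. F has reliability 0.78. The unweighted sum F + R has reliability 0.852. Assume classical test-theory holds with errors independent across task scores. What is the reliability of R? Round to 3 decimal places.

Var(F+R) = 2 + 2·0.15 = 2.300.
True-score variance = ρ_F + ρ_R + 2·0.15, so 0.852 = (0.78 + ρ_R + 0.30) / 2.300.
ρ_R = 0.852·2.300 − 0.78 − 0.30 = 0.880.

0.880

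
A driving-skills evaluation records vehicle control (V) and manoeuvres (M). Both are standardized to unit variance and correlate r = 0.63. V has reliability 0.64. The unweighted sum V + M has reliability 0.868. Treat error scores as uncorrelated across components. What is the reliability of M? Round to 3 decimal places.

Var(V+M) = 2 + 2·0.63 = 3.260.
True-score variance = ρ_V + ρ_M + 2·0.63, so 0.868 = (0.64 + ρ_M + 1.26) / 3.260.
ρ_M = 0.868·3.260 − 0.64 − 1.26 = 0.930.

0.930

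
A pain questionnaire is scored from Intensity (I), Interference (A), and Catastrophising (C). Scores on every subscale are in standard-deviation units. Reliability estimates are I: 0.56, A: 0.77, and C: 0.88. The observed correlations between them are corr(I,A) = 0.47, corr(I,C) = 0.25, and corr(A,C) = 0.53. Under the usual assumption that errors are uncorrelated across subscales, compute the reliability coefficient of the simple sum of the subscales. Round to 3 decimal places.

0.856

Var(I+A+C) = 3 + 2·[0.47 + 0.25 + 0.53] = 3 + 2.5 = 5.5.
With uncorrelated errors the cross-covariances are all true-score covariance, so they carry over unchanged; only the diagonal terms shrink to ρᵢσᵢ².
True-score variance = [0.56 + 0.77 + 0.88] + 2.5 = 2.21 + 2.5 = 4.71.
Reliability = 4.71 / 5.5 = 0.856.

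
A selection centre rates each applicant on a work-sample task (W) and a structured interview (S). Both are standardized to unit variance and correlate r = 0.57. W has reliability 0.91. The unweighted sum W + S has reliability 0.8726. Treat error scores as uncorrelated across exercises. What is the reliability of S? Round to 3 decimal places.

Var(W+S) = 2 + 2·0.57 = 3.140.
True-score variance = ρ_W + ρ_S + 2·0.57, so 0.8726 = (0.91 + ρ_S + 1.14) / 3.140.
ρ_S = 0.8726·3.140 − 0.91 − 1.14 = 0.690.

0.690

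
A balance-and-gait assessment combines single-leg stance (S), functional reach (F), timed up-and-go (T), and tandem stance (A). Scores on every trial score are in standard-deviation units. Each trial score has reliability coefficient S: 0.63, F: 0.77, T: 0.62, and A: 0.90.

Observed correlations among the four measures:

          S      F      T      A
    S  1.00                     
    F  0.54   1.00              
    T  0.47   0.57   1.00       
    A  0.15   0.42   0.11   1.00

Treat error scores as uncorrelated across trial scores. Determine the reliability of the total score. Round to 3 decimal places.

0.873

Var(S+F+T+A) = 4 + 2·[0.54 + 0.47 + 0.15 + 0.57 + 0.42 + 0.11] = 4 + 4.52 = 8.52.
Under uncorrelated errors the observed covariances equal the true-score covariances, so only the own-variance terms attenuate.
True-score variance = [0.63 + 0.77 + 0.62 + 0.90] + 4.52 = 2.92 + 4.52 = 7.44.
Reliability = 7.44 / 8.52 = 0.873.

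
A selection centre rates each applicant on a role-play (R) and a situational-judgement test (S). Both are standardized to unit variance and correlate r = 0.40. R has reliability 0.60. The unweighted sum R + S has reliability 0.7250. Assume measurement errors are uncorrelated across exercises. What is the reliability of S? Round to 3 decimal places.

Var(R+S) = 2 + 2·0.40 = 2.800.
True-score variance = ρ_R + ρ_S + 2·0.40, so 0.7250 = (0.60 + ρ_S + 0.80) / 2.800.
ρ_S = 0.7250·2.800 − 0.60 − 0.80 = 0.630.

0.630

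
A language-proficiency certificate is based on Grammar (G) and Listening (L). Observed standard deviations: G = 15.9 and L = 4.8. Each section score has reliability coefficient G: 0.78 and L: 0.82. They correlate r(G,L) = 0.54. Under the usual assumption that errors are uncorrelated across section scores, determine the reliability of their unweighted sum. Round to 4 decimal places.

Var(G+L) = 15.9² + 4.8² + 2·[15.9·4.8·0.54] = 275.85 + 82.4256 = 358.276.
Because errors are independent across components, Cov(Tᵢ,Tⱼ) = Cov(Xᵢ,Xⱼ); the off-diagonal part of the true-score variance is the same as above.
True-score variance = [15.9²·0.78 + 4.8²·0.82] + 82.4256 = 216.085 + 82.4256 = 298.51.
Reliability = 298.51 / 358.276 = 0.8332.

0.8332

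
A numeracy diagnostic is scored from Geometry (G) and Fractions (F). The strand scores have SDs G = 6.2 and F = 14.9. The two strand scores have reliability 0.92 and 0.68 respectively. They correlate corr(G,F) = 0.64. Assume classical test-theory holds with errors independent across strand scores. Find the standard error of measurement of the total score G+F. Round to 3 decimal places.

Var(total) = 260.45 + 118.246 = 378.696.
True-score variance = 186.332 + 118.246 = 304.578, so reliability = 0.8043.
Error variance = 378.696 − 304.578 = 74.1184; SEM = √74.1184 = 8.609.

8.609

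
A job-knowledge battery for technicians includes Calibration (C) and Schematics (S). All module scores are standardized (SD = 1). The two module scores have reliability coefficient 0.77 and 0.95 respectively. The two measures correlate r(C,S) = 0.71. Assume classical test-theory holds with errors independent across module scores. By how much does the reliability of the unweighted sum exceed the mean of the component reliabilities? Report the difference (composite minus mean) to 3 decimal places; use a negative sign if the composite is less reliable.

0.058

Var(sum) = 2 + 1.42 = 3.42; true-score variance = 1.72 + 1.42 = 3.14; composite reliability = 0.9181.
Mean component reliability = 0.8600.
Difference = 0.9181 − 0.8600 = 0.058.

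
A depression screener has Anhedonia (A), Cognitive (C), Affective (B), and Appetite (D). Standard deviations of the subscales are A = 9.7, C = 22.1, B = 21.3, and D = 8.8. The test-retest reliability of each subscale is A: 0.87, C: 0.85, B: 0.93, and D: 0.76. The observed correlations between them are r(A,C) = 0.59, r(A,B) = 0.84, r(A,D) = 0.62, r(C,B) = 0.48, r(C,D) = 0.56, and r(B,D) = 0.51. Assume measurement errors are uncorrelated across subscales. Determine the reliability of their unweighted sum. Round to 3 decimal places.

Var(A+C+B+D) = 9.7² + 22.1² + 21.3² + 8.8² + 2·[9.7·22.1·0.59 + 9.7·21.3·0.84 + 9.7·8.8·0.62 + 22.1·21.3·0.48 + 22.1·8.8·0.56 + 21.3·8.8·0.51] = 1113.63 + 1566.82 = 2680.45.
Under uncorrelated errors the observed covariances equal the true-score covariances, so only the own-variance terms attenuate.
True-score variance = [9.7²·0.87 + 22.1²·0.85 + 21.3²·0.93 + 8.8²·0.76] + 1566.82 = 977.793 + 1566.82 = 2544.61.
Reliability = 2544.61 / 2680.45 = 0.949.

0.949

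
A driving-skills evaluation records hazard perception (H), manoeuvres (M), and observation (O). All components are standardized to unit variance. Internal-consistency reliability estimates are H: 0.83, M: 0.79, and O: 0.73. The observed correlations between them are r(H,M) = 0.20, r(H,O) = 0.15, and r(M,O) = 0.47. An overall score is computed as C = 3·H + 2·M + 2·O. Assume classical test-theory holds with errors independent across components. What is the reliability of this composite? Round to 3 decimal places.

Var(C) = 3² + 2² + 2² + 2·[6·0.20 + 6·0.15 + 4·0.47] = 17 + 7.96 = 24.96.
With uncorrelated errors the cross-covariances are all true-score covariance, so they carry over unchanged; only the diagonal terms shrink to ρᵢσᵢ².
True-score variance = [3²·0.83 + 2²·0.79 + 2²·0.73] + 7.96 = 13.55 + 7.96 = 21.51.
Reliability = 21.51 / 24.96 = 0.862.

0.862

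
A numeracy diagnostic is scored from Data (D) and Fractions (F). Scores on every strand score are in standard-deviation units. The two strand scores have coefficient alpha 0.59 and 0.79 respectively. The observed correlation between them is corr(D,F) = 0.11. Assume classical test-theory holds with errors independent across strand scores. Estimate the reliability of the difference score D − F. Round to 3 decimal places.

0.652

Var(D−F) = 1 + 1 − 2·0.11 = 2 − 0.22 = 1.78.
Because errors are independent across components, Cov(Tᵢ,Tⱼ) = Cov(Xᵢ,Xⱼ); the off-diagonal part of the true-score variance is the same as above.
True-score variance = [0.59 + 0.79] − 0.22 = 1.38 − 0.22 = 1.16.
Reliability = 1.16 / 1.78 = 0.652.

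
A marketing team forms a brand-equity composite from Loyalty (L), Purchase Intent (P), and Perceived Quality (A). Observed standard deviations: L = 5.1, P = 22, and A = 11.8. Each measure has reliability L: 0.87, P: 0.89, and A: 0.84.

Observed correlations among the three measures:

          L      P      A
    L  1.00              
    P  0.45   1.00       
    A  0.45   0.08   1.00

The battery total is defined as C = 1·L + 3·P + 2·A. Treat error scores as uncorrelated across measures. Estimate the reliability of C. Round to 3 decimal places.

0.898

Var(C) = 5.1² + 3²·22² + 2²·11.8² + 2·[3·5.1·22·0.45 + 2·5.1·11.8·0.45 + 6·22·11.8·0.08] = 4938.97 + 660.48 = 5599.45.
With uncorrelated errors the cross-covariances are all true-score covariance, so they carry over unchanged; only the diagonal terms shrink to ρᵢσᵢ².
True-score variance = [5.1²·0.87 + 3²·22²·0.89 + 2²·11.8²·0.84] + 660.48 = 4367.32 + 660.48 = 5027.8.
Reliability = 5027.8 / 5599.45 = 0.898.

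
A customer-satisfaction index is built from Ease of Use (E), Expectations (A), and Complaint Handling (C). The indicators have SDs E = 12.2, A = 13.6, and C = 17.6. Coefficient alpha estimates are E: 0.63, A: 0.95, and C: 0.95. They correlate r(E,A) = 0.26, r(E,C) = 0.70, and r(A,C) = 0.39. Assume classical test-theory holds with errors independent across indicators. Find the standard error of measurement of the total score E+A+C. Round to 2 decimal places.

Var(total) = 643.56 + 573.587 = 1217.15.
True-score variance = 563.753 + 573.587 = 1137.34, so reliability = 0.9344.
Error variance = 1217.15 − 1137.34 = 79.8068; SEM = √79.8068 = 8.93.

8.93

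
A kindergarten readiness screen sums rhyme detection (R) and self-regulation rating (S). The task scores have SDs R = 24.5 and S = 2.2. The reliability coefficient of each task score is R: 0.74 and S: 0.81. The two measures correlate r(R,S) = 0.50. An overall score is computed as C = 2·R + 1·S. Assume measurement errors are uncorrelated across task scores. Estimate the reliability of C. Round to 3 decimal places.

0.751

Var(C) = 2²·24.5² + 2.2² + 2·[2·24.5·2.2·0.50] = 2405.84 + 107.8 = 2513.64.
Under uncorrelated errors the observed covariances equal the true-score covariances, so only the own-variance terms attenuate.
True-score variance = [2²·24.5²·0.74 + 2.2²·0.81] + 107.8 = 1780.66 + 107.8 = 1888.46.
Reliability = 1888.46 / 2513.64 = 0.751.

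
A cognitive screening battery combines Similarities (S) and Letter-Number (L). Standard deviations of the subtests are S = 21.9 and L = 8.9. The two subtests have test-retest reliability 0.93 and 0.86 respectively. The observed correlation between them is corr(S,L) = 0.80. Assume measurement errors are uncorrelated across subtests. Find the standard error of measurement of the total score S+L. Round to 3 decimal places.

6.683

Var(total) = 558.82 + 311.856 = 870.676.
True-score variance = 514.158 + 311.856 = 826.014, so reliability = 0.9487.
Error variance = 870.676 − 826.014 = 44.6621; SEM = √44.6621 = 6.683.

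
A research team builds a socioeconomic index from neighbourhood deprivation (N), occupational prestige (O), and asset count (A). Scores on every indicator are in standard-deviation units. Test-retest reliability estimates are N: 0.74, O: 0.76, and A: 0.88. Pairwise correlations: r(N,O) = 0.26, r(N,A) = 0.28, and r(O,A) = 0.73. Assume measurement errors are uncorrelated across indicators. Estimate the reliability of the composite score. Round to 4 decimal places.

0.8881

Var(N+O+A) = 3 + 2·[0.26 + 0.28 + 0.73] = 3 + 2.54 = 5.54.
Because errors are independent across components, Cov(Tᵢ,Tⱼ) = Cov(Xᵢ,Xⱼ); the off-diagonal part of the true-score variance is the same as above.
True-score variance = [0.74 + 0.76 + 0.88] + 2.54 = 2.38 + 2.54 = 4.92.
Reliability = 4.92 / 5.54 = 0.8881.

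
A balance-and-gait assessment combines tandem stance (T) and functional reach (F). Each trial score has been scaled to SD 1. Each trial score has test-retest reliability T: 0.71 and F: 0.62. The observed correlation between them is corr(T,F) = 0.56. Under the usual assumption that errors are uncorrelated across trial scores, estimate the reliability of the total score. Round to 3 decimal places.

0.785

Var(T+F) = 2 + 2·[0.56] = 2 + 1.12 = 3.12.
Under uncorrelated errors the observed covariances equal the true-score covariances, so only the own-variance terms attenuate.
True-score variance = [0.71 + 0.62] + 1.12 = 1.33 + 1.12 = 2.45.
Reliability = 2.45 / 3.12 = 0.785.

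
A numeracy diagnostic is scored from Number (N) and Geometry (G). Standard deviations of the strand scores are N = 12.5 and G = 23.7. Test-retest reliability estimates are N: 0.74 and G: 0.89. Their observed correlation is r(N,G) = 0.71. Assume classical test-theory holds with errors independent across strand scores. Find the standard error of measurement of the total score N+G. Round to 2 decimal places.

Var(total) = 717.94 + 420.675 = 1138.61.
True-score variance = 615.529 + 420.675 = 1036.2, so reliability = 0.9101.
Error variance = 1138.61 − 1036.2 = 102.411; SEM = √102.411 = 10.12.

10.12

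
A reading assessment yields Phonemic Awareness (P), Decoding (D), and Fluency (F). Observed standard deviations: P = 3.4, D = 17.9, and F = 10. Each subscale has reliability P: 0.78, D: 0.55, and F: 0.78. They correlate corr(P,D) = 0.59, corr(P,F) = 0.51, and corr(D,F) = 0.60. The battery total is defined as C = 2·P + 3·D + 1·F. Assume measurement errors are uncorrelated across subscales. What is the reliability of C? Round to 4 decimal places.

Var(C) = 2²·3.4² + 3²·17.9² + 10² + 2·[6·3.4·17.9·0.59 + 2·3.4·10·0.51 + 3·17.9·10·0.60] = 3029.93 + 1144.65 = 4174.58.
Under uncorrelated errors the observed covariances equal the true-score covariances, so only the own-variance terms attenuate.
True-score variance = [2²·3.4²·0.78 + 3²·17.9²·0.55 + 10²·0.78] + 1144.65 = 1700.1 + 1144.65 = 2844.75.
Reliability = 2844.75 / 4174.58 = 0.6814.

0.6814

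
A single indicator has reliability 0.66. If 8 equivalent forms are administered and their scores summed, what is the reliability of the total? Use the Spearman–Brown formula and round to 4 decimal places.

0.9395

ρ_k = kρ / (1 + (k−1)ρ) = 8·0.66 / (1 + 7·0.66) = 5.280 / 5.620 = 0.9395.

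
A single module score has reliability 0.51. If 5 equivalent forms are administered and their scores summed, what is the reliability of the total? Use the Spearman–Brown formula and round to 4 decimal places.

ρ_k = kρ / (1 + (k−1)ρ) = 5·0.51 / (1 + 4·0.51) = 2.550 / 3.040 = 0.8388.

0.8388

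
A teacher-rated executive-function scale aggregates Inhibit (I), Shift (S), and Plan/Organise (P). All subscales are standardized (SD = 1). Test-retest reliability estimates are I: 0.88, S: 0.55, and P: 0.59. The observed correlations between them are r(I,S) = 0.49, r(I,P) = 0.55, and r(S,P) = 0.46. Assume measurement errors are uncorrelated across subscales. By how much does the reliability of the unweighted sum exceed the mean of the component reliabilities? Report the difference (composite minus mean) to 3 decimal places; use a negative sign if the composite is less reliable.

0.163

Var(sum) = 3 + 3 = 6; true-score variance = 2.02 + 3 = 5.02; composite reliability = 0.8367.
Mean component reliability = 0.6733.
Difference = 0.8367 − 0.6733 = 0.163.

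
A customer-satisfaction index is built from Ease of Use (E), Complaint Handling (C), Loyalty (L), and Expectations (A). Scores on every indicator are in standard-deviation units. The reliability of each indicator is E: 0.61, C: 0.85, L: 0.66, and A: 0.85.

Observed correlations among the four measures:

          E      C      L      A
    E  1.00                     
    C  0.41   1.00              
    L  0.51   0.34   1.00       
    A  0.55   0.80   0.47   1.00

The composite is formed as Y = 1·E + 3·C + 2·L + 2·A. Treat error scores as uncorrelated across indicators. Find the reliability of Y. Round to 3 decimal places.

Var(Y) = 1 + 3² + 2² + 2² + 2·[3·0.41 + 2·0.51 + 2·0.55 + 6·0.34 + 6·0.80 + 4·0.47] = 18 + 24.14 = 42.14.
Because errors are independent across components, Cov(Tᵢ,Tⱼ) = Cov(Xᵢ,Xⱼ); the off-diagonal part of the true-score variance is the same as above.
True-score variance = [0.61 + 3²·0.85 + 2²·0.66 + 2²·0.85] + 24.14 = 14.3 + 24.14 = 38.44.
Reliability = 38.44 / 42.14 = 0.912.

0.912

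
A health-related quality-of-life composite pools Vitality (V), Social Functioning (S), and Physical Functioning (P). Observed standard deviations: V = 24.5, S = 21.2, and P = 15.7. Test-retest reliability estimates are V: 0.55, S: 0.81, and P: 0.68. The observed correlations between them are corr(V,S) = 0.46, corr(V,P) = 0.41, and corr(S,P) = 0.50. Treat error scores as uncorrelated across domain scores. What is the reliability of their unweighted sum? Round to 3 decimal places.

0.821

Var(V+S+P) = 24.5² + 21.2² + 15.7² + 2·[24.5·21.2·0.46 + 24.5·15.7·0.41 + 21.2·15.7·0.50] = 1296.18 + 1126.1 = 2422.28.
Because errors are independent across components, Cov(Tᵢ,Tⱼ) = Cov(Xᵢ,Xⱼ); the off-diagonal part of the true-score variance is the same as above.
True-score variance = [24.5²·0.55 + 21.2²·0.81 + 15.7²·0.68] + 1126.1 = 861.797 + 1126.1 = 1987.9.
Reliability = 1987.9 / 2422.28 = 0.821.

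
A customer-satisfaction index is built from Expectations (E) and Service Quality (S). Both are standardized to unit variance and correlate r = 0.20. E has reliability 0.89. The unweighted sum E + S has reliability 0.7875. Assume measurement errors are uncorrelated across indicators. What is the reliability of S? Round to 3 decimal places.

Var(E+S) = 2 + 2·0.20 = 2.400.
True-score variance = ρ_E + ρ_S + 2·0.20, so 0.7875 = (0.89 + ρ_S + 0.40) / 2.400.
ρ_S = 0.7875·2.400 − 0.89 − 0.40 = 0.600.

0.600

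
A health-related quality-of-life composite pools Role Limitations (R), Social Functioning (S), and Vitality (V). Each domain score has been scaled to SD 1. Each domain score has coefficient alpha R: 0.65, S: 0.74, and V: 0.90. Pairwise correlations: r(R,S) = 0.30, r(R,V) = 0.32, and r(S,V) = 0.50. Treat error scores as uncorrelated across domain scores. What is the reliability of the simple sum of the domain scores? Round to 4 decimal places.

Var(R+S+V) = 3 + 2·[0.30 + 0.32 + 0.50] = 3 + 2.24 = 5.24.
Under uncorrelated errors the observed covariances equal the true-score covariances, so only the own-variance terms attenuate.
True-score variance = [0.65 + 0.74 + 0.90] + 2.24 = 2.29 + 2.24 = 4.53.
Reliability = 4.53 / 5.24 = 0.8645.

0.8645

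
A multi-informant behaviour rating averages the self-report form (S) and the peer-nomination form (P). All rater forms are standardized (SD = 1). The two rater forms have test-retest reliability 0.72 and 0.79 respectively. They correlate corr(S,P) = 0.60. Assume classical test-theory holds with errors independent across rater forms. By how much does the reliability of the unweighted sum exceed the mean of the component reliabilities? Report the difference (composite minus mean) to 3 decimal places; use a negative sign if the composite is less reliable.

Var(sum) = 2 + 1.2 = 3.2; true-score variance = 1.51 + 1.2 = 2.71; composite reliability = 0.8469.
Mean component reliability = 0.7550.
Difference = 0.8469 − 0.7550 = 0.092.

0.092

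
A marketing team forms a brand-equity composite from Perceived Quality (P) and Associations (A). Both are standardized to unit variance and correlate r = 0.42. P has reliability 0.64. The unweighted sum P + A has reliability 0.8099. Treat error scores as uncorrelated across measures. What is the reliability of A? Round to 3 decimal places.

0.820

Var(P+A) = 2 + 2·0.42 = 2.840.
True-score variance = ρ_P + ρ_A + 2·0.42, so 0.8099 = (0.64 + ρ_A + 0.84) / 2.840.
ρ_A = 0.8099·2.840 − 0.64 − 0.84 = 0.820.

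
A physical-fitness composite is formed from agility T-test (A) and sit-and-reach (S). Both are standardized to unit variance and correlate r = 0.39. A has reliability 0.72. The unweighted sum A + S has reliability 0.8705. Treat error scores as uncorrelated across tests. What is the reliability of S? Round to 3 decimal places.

Var(A+S) = 2 + 2·0.39 = 2.780.
True-score variance = ρ_A + ρ_S + 2·0.39, so 0.8705 = (0.72 + ρ_S + 0.78) / 2.780.
ρ_S = 0.8705·2.780 − 0.72 − 0.78 = 0.920.

0.920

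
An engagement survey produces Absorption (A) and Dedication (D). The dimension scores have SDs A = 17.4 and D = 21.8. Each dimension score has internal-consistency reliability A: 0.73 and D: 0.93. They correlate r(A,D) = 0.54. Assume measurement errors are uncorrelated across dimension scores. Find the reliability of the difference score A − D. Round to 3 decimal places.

Var(A−D) = 17.4² + 21.8² − 2·17.4·21.8·0.54 = 778 − 409.666 = 368.334.
With uncorrelated errors the cross-covariances are all true-score covariance, so they carry over unchanged; only the diagonal terms shrink to ρᵢσᵢ².
True-score variance = [17.4²·0.73 + 21.8²·0.93] − 409.666 = 662.988 − 409.666 = 253.322.
Reliability = 253.322 / 368.334 = 0.688.

0.688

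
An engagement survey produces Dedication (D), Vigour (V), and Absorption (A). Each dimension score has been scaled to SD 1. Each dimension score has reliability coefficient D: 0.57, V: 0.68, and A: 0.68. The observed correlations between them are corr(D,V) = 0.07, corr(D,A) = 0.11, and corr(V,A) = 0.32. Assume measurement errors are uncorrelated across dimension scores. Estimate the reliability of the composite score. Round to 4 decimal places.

0.7325

Var(D+V+A) = 3 + 2·[0.07 + 0.11 + 0.32] = 3 + 1 = 4.
Because errors are independent across components, Cov(Tᵢ,Tⱼ) = Cov(Xᵢ,Xⱼ); the off-diagonal part of the true-score variance is the same as above.
True-score variance = [0.57 + 0.68 + 0.68] + 1 = 1.93 + 1 = 2.93.
Reliability = 2.93 / 4 = 0.7325.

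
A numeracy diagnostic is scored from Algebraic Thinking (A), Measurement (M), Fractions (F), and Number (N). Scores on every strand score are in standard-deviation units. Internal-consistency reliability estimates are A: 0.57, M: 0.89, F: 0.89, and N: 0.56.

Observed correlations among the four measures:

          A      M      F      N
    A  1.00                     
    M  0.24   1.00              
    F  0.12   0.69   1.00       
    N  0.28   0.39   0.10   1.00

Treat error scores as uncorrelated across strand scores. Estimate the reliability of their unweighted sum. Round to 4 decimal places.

Var(A+M+F+N) = 4 + 2·[0.24 + 0.12 + 0.28 + 0.69 + 0.39 + 0.10] = 4 + 3.64 = 7.64.
With uncorrelated errors the cross-covariances are all true-score covariance, so they carry over unchanged; only the diagonal terms shrink to ρᵢσᵢ².
True-score variance = [0.57 + 0.89 + 0.89 + 0.56] + 3.64 = 2.91 + 3.64 = 6.55.
Reliability = 6.55 / 7.64 = 0.8573.

0.8573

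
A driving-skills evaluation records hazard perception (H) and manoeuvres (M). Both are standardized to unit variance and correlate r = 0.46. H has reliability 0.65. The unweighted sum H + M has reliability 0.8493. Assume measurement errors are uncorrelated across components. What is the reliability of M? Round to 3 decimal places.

0.910

Var(H+M) = 2 + 2·0.46 = 2.920.
True-score variance = ρ_H + ρ_M + 2·0.46, so 0.8493 = (0.65 + ρ_M + 0.92) / 2.920.
ρ_M = 0.8493·2.920 − 0.65 − 0.92 = 0.910.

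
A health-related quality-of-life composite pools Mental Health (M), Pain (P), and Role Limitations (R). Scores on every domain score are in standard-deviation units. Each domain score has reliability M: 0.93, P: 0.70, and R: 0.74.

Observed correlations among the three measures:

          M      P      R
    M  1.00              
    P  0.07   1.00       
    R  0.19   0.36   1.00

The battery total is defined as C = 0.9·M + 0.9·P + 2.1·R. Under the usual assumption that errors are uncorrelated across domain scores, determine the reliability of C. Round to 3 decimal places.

Var(C) = 0.9² + 0.9² + 2.1² + 2·[0.81·0.07 + 1.89·0.19 + 1.89·0.36] = 6.03 + 2.1924 = 8.2224.
With uncorrelated errors the cross-covariances are all true-score covariance, so they carry over unchanged; only the diagonal terms shrink to ρᵢσᵢ².
True-score variance = [0.9²·0.93 + 0.9²·0.70 + 2.1²·0.74] + 2.1924 = 4.5837 + 2.1924 = 6.7761.
Reliability = 6.7761 / 8.2224 = 0.824.

0.824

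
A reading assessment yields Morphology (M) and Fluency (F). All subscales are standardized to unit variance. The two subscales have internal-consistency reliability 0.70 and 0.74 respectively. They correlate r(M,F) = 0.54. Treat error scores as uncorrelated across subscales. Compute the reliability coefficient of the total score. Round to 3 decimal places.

0.818

Var(M+F) = 2 + 2·[0.54] = 2 + 1.08 = 3.08.
Because errors are independent across components, Cov(Tᵢ,Tⱼ) = Cov(Xᵢ,Xⱼ); the off-diagonal part of the true-score variance is the same as above.
True-score variance = [0.70 + 0.74] + 1.08 = 1.44 + 1.08 = 2.52.
Reliability = 2.52 / 3.08 = 0.818.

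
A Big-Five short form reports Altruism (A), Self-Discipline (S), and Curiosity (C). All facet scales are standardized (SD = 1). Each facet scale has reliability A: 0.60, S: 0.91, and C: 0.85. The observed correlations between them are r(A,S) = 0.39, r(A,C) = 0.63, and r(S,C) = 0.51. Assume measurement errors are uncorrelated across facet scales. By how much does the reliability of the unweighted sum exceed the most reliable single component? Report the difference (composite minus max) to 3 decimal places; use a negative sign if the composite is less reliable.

-0.016

Var(sum) = 3 + 3.06 = 6.06; true-score variance = 2.36 + 3.06 = 5.42; composite reliability = 0.8944.
Max component reliability = 0.9100.
Difference = 0.8944 − 0.9100 = -0.016.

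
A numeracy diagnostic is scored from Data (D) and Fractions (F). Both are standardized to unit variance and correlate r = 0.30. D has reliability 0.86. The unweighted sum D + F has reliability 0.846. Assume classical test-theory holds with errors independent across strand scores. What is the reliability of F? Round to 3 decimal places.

0.740

Var(D+F) = 2 + 2·0.30 = 2.600.
True-score variance = ρ_D + ρ_F + 2·0.30, so 0.846 = (0.86 + ρ_F + 0.60) / 2.600.
ρ_F = 0.846·2.600 − 0.86 − 0.60 = 0.740.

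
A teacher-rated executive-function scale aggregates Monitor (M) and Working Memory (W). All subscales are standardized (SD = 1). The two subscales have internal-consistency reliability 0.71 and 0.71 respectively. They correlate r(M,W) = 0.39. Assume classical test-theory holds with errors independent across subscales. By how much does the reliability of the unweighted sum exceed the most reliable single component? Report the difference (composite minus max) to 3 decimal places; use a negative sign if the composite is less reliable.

Var(sum) = 2 + 0.78 = 2.78; true-score variance = 1.42 + 0.78 = 2.2; composite reliability = 0.7914.
Max component reliability = 0.7100.
Difference = 0.7914 − 0.7100 = 0.081.

0.081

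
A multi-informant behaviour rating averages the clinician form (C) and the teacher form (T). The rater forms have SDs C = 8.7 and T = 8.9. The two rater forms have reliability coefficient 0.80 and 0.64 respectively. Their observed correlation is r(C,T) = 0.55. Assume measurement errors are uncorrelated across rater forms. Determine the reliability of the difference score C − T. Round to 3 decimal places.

Var(C−T) = 8.7² + 8.9² − 2·8.7·8.9·0.55 = 154.9 − 85.173 = 69.727.
Under uncorrelated errors the observed covariances equal the true-score covariances, so only the own-variance terms attenuate.
True-score variance = [8.7²·0.80 + 8.9²·0.64] − 85.173 = 111.246 − 85.173 = 26.0734.
Reliability = 26.0734 / 69.727 = 0.374.

0.374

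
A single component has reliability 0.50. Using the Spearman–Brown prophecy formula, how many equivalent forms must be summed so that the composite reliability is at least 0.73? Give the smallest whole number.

k ≥ ρ*(1−ρ₁)/(ρ₁(1−ρ*)) = 0.73·0.50 / (0.50·0.27) = 2.704.
Smallest integer k = 3.

3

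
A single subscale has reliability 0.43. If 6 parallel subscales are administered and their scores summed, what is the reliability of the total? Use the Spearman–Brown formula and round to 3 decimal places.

ρ_k = kρ / (1 + (k−1)ρ) = 6·0.43 / (1 + 5·0.43) = 2.580 / 3.150 = 0.819.

0.819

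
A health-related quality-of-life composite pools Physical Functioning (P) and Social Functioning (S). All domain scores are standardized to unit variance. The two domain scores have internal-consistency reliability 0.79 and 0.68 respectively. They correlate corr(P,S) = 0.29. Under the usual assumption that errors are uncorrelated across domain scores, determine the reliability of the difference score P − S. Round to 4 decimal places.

0.6268

Var(P−S) = 1 + 1 − 2·0.29 = 2 − 0.58 = 1.42.
With uncorrelated errors the cross-covariances are all true-score covariance, so they carry over unchanged; only the diagonal terms shrink to ρᵢσᵢ².
True-score variance = [0.79 + 0.68] − 0.58 = 1.47 − 0.58 = 0.89.
Reliability = 0.89 / 1.42 = 0.6268.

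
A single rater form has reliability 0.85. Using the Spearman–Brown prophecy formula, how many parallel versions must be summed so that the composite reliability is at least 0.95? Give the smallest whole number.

4

k ≥ ρ*(1−ρ₁)/(ρ₁(1−ρ*)) = 0.95·0.15 / (0.85·0.05) = 3.353.
Smallest integer k = 4.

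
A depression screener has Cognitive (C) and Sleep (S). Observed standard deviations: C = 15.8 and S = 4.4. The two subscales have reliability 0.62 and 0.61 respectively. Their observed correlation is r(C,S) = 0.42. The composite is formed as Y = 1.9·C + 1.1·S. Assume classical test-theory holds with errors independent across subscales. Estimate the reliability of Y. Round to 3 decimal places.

0.664

Var(Y) = 1.9²·15.8² + 1.1²·4.4² + 2·[2.09·15.8·4.4·0.42] = 924.626 + 122.049 = 1046.68.
Because errors are independent across components, Cov(Tᵢ,Tⱼ) = Cov(Xᵢ,Xⱼ); the off-diagonal part of the true-score variance is the same as above.
True-score variance = [1.9²·15.8²·0.62 + 1.1²·4.4²·0.61] + 122.049 = 573.034 + 122.049 = 695.083.
Reliability = 695.083 / 1046.68 = 0.664.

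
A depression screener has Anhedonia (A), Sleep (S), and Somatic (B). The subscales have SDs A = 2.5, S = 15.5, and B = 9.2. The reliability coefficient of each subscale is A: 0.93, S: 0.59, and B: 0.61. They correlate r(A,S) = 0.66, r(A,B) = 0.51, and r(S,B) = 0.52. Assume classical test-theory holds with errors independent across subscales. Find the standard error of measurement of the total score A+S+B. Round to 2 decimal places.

11.49

Var(total) = 331.14 + 222.914 = 554.054.
True-score variance = 199.19 + 222.914 = 422.104, so reliability = 0.7618.
Error variance = 554.054 − 422.104 = 131.95; SEM = √131.95 = 11.49.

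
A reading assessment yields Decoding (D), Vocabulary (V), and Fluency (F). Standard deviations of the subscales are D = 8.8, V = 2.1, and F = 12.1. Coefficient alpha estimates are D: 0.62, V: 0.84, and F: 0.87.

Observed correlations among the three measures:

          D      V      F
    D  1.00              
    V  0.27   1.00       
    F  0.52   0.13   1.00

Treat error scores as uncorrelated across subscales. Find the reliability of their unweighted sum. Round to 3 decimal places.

Var(D+V+F) = 8.8² + 2.1² + 12.1² + 2·[8.8·2.1·0.27 + 8.8·12.1·0.52 + 2.1·12.1·0.13] = 228.26 + 127.325 = 355.585.
With uncorrelated errors the cross-covariances are all true-score covariance, so they carry over unchanged; only the diagonal terms shrink to ρᵢσᵢ².
True-score variance = [8.8²·0.62 + 2.1²·0.84 + 12.1²·0.87] + 127.325 = 179.094 + 127.325 = 306.419.
Reliability = 306.419 / 355.585 = 0.862.

0.862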